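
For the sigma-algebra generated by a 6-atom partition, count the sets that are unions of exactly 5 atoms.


Each element of F is a union of some subset of the 6 atoms.
Elements that are unions of exactly 5 atoms correspond to 5-element subsets of the 6 atoms.
Count = C(6, 5) = 6! / (5! * 1!) = 6.


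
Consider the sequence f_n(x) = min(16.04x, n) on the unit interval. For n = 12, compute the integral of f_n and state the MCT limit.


f(x) = 16.04x on [0,1]; f_n(x) = min(16.04x, n). At n = 12:
Step 1: f(x) reaches 12 at x = 12/16.04 = 0.74813
Step 2: integral(f_12) = integral(16.04x, 0, 0.74813) + integral(12, 0.74813, 1)
       = 16.04*0.74813^2/2 + 12*(1 - 0.74813)
       = 4.488778 + 3.022444
       = 7.511222
Step 3: As n -> infinity, f_n increases to f, so by MCT integral(f_n) -> integral(f) = 16.04/2 = 8.02.
Convergence: integral(f_12) = 7.511222 -> 8.02 as n -> infinity


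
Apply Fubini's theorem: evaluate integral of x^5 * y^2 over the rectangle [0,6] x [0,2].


By Fubini's theorem, the double integral factors as a product of single integrals:
Step 1: integral_0^6 x^5 dx = [x^6/6] from 0 to 6
     = 6^6/6 = 7776
Step 2: integral_0^2 y^2 dy = [y^3/3] from 0 to 2
     = 2^3/3 = 2.666667
Step 3: Double integral = 7776 * 2.666667 = 20736


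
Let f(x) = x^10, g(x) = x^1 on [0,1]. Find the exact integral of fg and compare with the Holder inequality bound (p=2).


Step 1: Exact integral of f*g = integral(x^11, 0, 1) = 1/12
     = 0.083333
Step 2: Holder bound with p=2, q=2:
  ||f||_p = (integral x^20 dx)^(1/2) = (1/21)^(1/2) = 0.218218
  ||g||_q = (integral x^2 dx)^(1/2) = (1/3)^(1/2) = 0.57735
Step 3: Holder bound = ||f||_p * ||g||_q = 0.218218 * 0.57735 = 0.125988
Verification: 0.083333 <= 0.125988 (Holder holds)


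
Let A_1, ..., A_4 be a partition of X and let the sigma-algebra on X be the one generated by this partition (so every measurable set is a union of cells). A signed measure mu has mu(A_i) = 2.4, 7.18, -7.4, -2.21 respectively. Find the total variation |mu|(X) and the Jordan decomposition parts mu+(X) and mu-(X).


Step 1: Every measurable set is a union of atoms (the cells / points), so a Hahn decomposition is
  obtained by grouping atoms by sign: P = union of atoms with mu > 0, N = union of the remaining atoms.
  Atoms in P (indices): 1, 2;  atoms in N (indices): 3, 4
  Positive values: 2.4, 7.18
  Negative values: -7.4, -2.21
Step 2: mu+(X) = mu(P) = sum of positive atom values = 9.58
Step 3: mu-(X) = -mu(N) = sum of |negative atom values| = 9.61
Step 4: |mu|(X) = mu+(X) + mu-(X) = 9.58 + 9.61 = 19.19


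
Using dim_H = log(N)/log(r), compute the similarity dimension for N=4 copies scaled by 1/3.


For a self-similar set with N copies scaled by 1/r:
dim_H = log(N)/log(r) = log(4)/log(3)
= 1.386294/1.098612
= 1.26186


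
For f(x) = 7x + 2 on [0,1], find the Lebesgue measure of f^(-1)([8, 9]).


f^(-1)([8, 9]) = {x : 8 <= 7x + 2 <= 9}
Solving: (8 - 2)/7 <= x <= (9 - 2)/7
= [0.857143, 1]
Intersecting with [0,1]: [0.857143, 1]
Measure = 1 - 0.857143 = 0.142857


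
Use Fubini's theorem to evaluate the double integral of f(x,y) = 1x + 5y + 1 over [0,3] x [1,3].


By Fubini, integrate in x first, then y.
Step 1: Fix y, integrate over x in [0,3]:
  integral(1x + 5y + 1, x=0..3)
  = 1*(3^2 - 0^2)/2 + (5y + 1)*(3 - 0)
  = 4.5 + (5y + 1)*3
  = 4.5 + 15y + 3
  = 7.5 + 15y
Step 2: Integrate over y in [1,3]:
  integral(7.5 + 15y, y=1..3)
  = 7.5*2 + 15*(3^2 - 1^2)/2
  = 15 + 60
  = 75


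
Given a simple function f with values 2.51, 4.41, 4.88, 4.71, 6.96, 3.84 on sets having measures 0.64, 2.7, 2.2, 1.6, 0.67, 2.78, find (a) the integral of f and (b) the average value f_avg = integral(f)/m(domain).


Step 1: Integral = sum(value_i * measure_i)
= 2.51*0.64 + 4.41*2.7 + 4.88*2.2 + 4.71*1.6 + 6.96*0.67 + 3.84*2.78
= 1.6064 + 11.907 + 10.736 + 7.536 + 4.6632 + 10.6752
= 47.1238
Step 2: Total measure of domain = 0.64 + 2.7 + 2.2 + 1.6 + 0.67 + 2.78 = 10.59
Step 3: Average value = 47.1238 / 10.59 = 4.449839


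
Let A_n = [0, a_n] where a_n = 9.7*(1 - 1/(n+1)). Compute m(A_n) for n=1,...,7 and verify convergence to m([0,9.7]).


By continuity of measure from below: if A_n increases to A, then m(A_n) -> m(A).
Here A = [0, 9.7], so m(A) = 9.7
Step 1: a_1 = 9.7*(1 - 1/2) = 4.85, m(A_1) = 4.85
Step 2: a_2 = 9.7*(1 - 1/3) = 6.4667, m(A_2) = 6.4667
Step 3: a_3 = 9.7*(1 - 1/4) = 7.275, m(A_3) = 7.275
Step 4: a_4 = 9.7*(1 - 1/5) = 7.76, m(A_4) = 7.76
Step 5: a_5 = 9.7*(1 - 1/6) = 8.0833, m(A_5) = 8.0833
Step 6: a_6 = 9.7*(1 - 1/7) = 8.3143, m(A_6) = 8.3143
Step 7: a_7 = 9.7*(1 - 1/8) = 8.4875, m(A_7) = 8.4875
Limit: m(A_n) -> m([0,9.7]) = 9.7


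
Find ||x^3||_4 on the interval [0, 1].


Step 1: ||f||_4 = (integral_0^1 |x^3|^4 dx)^(1/4)
     = (integral_0^1 x^12 dx)^(1/4)
Step 2: integral_0^1 x^12 dx = [x^13/(13)] from 0 to 1 = 1^13/13
     = 1/13 = 0.076923
Step 3: ||f||_4 = (0.076923)^(1/4) = 0.52664


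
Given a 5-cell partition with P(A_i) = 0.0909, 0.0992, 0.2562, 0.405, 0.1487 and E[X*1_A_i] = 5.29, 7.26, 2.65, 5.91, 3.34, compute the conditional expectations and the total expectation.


For each cell A_i: E[X|A_i] = E[X*1_A_i] / P(A_i)
Step 1: E[X|A_1] = 5.29 / 0.0909 = 58.19582
Step 2: E[X|A_2] = 7.26 / 0.0992 = 73.185484
Step 3: E[X|A_3] = 2.65 / 0.2562 = 10.343482
Step 4: E[X|A_4] = 5.91 / 0.405 = 14.592593
Step 5: E[X|A_5] = 3.34 / 0.1487 = 22.461332
Verification: E[X] = sum E[X*1_A_i] = 5.29 + 7.26 + 2.65 + 5.91 + 3.34 = 24.45


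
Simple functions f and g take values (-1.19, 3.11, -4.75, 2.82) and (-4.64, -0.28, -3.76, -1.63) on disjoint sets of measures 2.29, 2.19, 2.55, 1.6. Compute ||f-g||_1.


Step 1: Compute differences f_i - g_i:
  -1.19 - -4.64 = 3.45
  3.11 - -0.28 = 3.39
  -4.75 - -3.76 = -0.99
  2.82 - -1.63 = 4.45
Step 2: Compute |diff|^1 * measure for each set:
  |3.45|^1 * 2.29 = 3.45 * 2.29 = 7.9005
  |3.39|^1 * 2.19 = 3.39 * 2.19 = 7.4241
  |-0.99|^1 * 2.55 = 0.99 * 2.55 = 2.5245
  |4.45|^1 * 1.6 = 4.45 * 1.6 = 7.12
Step 3: Sum = 24.9691
Step 4: ||f-g||_1 = (24.9691)^(1/1) = 24.9691


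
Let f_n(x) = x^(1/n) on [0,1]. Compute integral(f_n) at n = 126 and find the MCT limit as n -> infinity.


At n = 126: f_126(x) = x^(1/126).
Step 1: integral(x^(1/126), 0, 1) = [x^(1/126+1) / (1/126+1)] from 0 to 1
     = 1 / (1/126 + 1) = 1 / ((126+1)/126) = 126/(126+1)
     = 126/127 = 0.992126
Step 2: As n -> infinity, f_n(x) = x^(1/n) -> 1 for x in (0,1], and f_n is increasing in n.
By MCT, lim_n integral(f_n) = integral(lim_n f_n) = integral(1, 0, 1) = 1.
Step 3: Verify convergence: 126/127 = 0.992126 -> 1


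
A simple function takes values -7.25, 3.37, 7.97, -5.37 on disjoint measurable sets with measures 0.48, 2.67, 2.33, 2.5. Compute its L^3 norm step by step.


Step 1: Compute |f_i|^3 for each value:
  |-7.25|^3 = 381.078125
  |3.37|^3 = 38.272753
  |7.97|^3 = 506.261573
  |-5.37|^3 = 154.854153
Step 2: Multiply by measures and sum:
  381.078125 * 0.48 = 182.9175
  38.272753 * 2.67 = 102.188251
  506.261573 * 2.33 = 1179.589465
  154.854153 * 2.5 = 387.135382
Sum = 182.9175 + 102.188251 + 1179.589465 + 387.135382 = 1851.830598
Step 3: Take the p-th root:
||f||_3 = (1851.830598)^(1/3) = 12.280058


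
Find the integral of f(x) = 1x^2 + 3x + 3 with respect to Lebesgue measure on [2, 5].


The Lebesgue integral of a Riemann-integrable function agrees with the Riemann integral.
Antiderivative F(x) = (1/3)x^3 + (3/2)x^2 + 3x
F(5) = (1/3)*5^3 + (3/2)*5^2 + 3*5
     = (1/3)*125 + (3/2)*25 + 3*5
     = 41.666667 + 37.5 + 15
     = 94.166667
F(2) = 14.666667
Integral = F(5) - F(2) = 94.166667 - 14.666667 = 79.5


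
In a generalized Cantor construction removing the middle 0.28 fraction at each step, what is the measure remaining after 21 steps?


Step 1: At each step, fraction remaining = 1 - 0.28 = 0.72
Step 2: After 21 steps, measure = (0.72)^21
Result = 0.001009


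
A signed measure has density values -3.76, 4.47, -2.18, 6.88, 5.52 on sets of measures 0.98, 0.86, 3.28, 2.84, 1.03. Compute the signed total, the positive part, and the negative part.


Step 1: Compute signed measure on each set:
  Set 1: -3.76 * 0.98 = -3.6848
  Set 2: 4.47 * 0.86 = 3.8442
  Set 3: -2.18 * 3.28 = -7.1504
  Set 4: 6.88 * 2.84 = 19.5392
  Set 5: 5.52 * 1.03 = 5.6856
Step 2: Total signed measure = (-3.6848) + (3.8442) + (-7.1504) + (19.5392) + (5.6856)
     = 18.2338
Step 3: Positive part mu+(X) = sum of positive contributions = 29.069
Step 4: Negative part mu-(X) = |sum of negative contributions| = 10.8352


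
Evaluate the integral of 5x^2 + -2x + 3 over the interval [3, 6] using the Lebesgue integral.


The Lebesgue integral of a Riemann-integrable function agrees with the Riemann integral.
Antiderivative F(x) = (5/3)x^3 + (-2/2)x^2 + 3x
F(6) = (5/3)*6^3 + (-2/2)*6^2 + 3*6
     = (5/3)*216 + (-2/2)*36 + 3*6
     = 360 + -36 + 18
     = 342
F(3) = 45
Integral = F(6) - F(3) = 342 - 45 = 297


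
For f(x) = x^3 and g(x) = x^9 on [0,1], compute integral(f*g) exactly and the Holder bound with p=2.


Step 1: Exact integral of f*g = integral(x^12, 0, 1) = 1/13
     = 0.076923
Step 2: Holder bound with p=2, q=2:
  ||f||_p = (integral x^6 dx)^(1/2) = (1/7)^(1/2) = 0.377964
  ||g||_q = (integral x^18 dx)^(1/2) = (1/19)^(1/2) = 0.229416
Step 3: Holder bound = ||f||_p * ||g||_q = 0.377964 * 0.229416 = 0.086711
Verification: 0.076923 <= 0.086711 (Holder holds)


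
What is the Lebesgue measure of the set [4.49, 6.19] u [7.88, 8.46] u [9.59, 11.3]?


For pairwise disjoint intervals, m(union) = sum of lengths.
= (6.19 - 4.49) + (8.46 - 7.88) + (11.3 - 9.59)
= 1.7 + 0.58 + 1.71
= 3.99


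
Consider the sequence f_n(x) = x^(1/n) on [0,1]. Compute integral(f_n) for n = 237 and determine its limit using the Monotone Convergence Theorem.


At n = 237: f_237(x) = x^(1/237).
Step 1: integral(x^(1/237), 0, 1) = [x^(1/237+1) / (1/237+1)] from 0 to 1
     = 1 / (1/237 + 1) = 1 / ((237+1)/237) = 237/(237+1)
     = 237/238 = 0.995798
Step 2: As n -> infinity, f_n(x) = x^(1/n) -> 1 for x in (0,1], and f_n is increasing in n.
By MCT, lim_n integral(f_n) = integral(lim_n f_n) = integral(1, 0, 1) = 1.
Step 3: Verify convergence: 237/238 = 0.995798 -> 1


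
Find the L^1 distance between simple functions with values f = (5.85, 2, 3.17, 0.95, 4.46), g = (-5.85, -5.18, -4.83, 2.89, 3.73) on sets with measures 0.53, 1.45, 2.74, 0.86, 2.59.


Step 1: Compute differences f_i - g_i:
  5.85 - -5.85 = 11.7
  2 - -5.18 = 7.18
  3.17 - -4.83 = 8
  0.95 - 2.89 = -1.94
  4.46 - 3.73 = 0.73
Step 2: Compute |diff|^1 * measure for each set:
  |11.7|^1 * 0.53 = 11.7 * 0.53 = 6.201
  |7.18|^1 * 1.45 = 7.18 * 1.45 = 10.411
  |8|^1 * 2.74 = 8 * 2.74 = 21.92
  |-1.94|^1 * 0.86 = 1.94 * 0.86 = 1.6684
  |0.73|^1 * 2.59 = 0.73 * 2.59 = 1.8907
Step 3: Sum = 42.0911
Step 4: ||f-g||_1 = (42.0911)^(1/1) = 42.0911


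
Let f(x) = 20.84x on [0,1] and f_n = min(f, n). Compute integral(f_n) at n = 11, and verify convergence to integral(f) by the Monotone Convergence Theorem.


f(x) = 20.84x on [0,1]; f_n(x) = min(20.84x, n). At n = 11:
Step 1: f(x) reaches 11 at x = 11/20.84 = 0.527831
Step 2: integral(f_11) = integral(20.84x, 0, 0.527831) + integral(11, 0.527831, 1)
       = 20.84*0.527831^2/2 + 11*(1 - 0.527831)
       = 2.903071 + 5.193858
       = 8.096929
Step 3: As n -> infinity, f_n increases to f, so by MCT integral(f_n) -> integral(f) = 20.84/2 = 10.42.
Convergence: integral(f_11) = 8.096929 -> 10.42 as n -> infinity


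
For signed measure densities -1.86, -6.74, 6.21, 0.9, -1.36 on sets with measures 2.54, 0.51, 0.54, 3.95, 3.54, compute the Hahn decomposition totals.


Step 1: Compute signed measure on each set:
  Set 1: -1.86 * 2.54 = -4.7244
  Set 2: -6.74 * 0.51 = -3.4374
  Set 3: 6.21 * 0.54 = 3.3534
  Set 4: 0.9 * 3.95 = 3.555
  Set 5: -1.36 * 3.54 = -4.8144
Step 2: Total signed measure = (-4.7244) + (-3.4374) + (3.3534) + (3.555) + (-4.8144)
     = -6.0678
Step 3: Positive part mu+(X) = sum of positive contributions = 6.9084
Step 4: Negative part mu-(X) = |sum of negative contributions| = 12.9762


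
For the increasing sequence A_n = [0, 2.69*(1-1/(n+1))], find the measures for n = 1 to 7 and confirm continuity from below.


By continuity of measure from below: if A_n increases to A, then m(A_n) -> m(A).
Here A = [0, 2.69], so m(A) = 2.69
Step 1: a_1 = 2.69*(1 - 1/2) = 1.345, m(A_1) = 1.345
Step 2: a_2 = 2.69*(1 - 1/3) = 1.7933, m(A_2) = 1.7933
Step 3: a_3 = 2.69*(1 - 1/4) = 2.0175, m(A_3) = 2.0175
Step 4: a_4 = 2.69*(1 - 1/5) = 2.152, m(A_4) = 2.152
Step 5: a_5 = 2.69*(1 - 1/6) = 2.2417, m(A_5) = 2.2417
Step 6: a_6 = 2.69*(1 - 1/7) = 2.3057, m(A_6) = 2.3057
Step 7: a_7 = 2.69*(1 - 1/8) = 2.3537, m(A_7) = 2.3537
Limit: m(A_n) -> m([0,2.69]) = 2.69


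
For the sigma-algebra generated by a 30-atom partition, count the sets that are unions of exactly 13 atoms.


Each element of F is a union of some subset of the 30 atoms.
Elements that are unions of exactly 13 atoms correspond to 13-element subsets of the 30 atoms.
Count = C(30, 13) = 30! / (13! * 17!) = 119759850.


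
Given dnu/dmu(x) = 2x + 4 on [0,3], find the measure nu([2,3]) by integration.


nu(A) = integral_A (dnu/dmu) dmu = integral_2^3 (2x + 4) dx
Step 1: Antiderivative F(x) = (2/2)x^2 + 4x
Step 2: F(3) = (2/2)*3^2 + 4*3 = 9 + 12 = 21
Step 3: F(2) = (2/2)*2^2 + 4*2 = 4 + 8 = 12
Step 4: nu([2,3]) = F(3) - F(2) = 21 - 12 = 9


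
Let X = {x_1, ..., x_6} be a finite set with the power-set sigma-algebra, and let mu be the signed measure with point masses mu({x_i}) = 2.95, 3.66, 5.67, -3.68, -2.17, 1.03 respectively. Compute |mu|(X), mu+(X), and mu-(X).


Step 1: Every measurable set is a union of atoms (the cells / points), so a Hahn decomposition is
  obtained by grouping atoms by sign: P = union of atoms with mu > 0, N = union of the remaining atoms.
  Atoms in P (indices): 1, 2, 3, 6;  atoms in N (indices): 4, 5
  Positive values: 2.95, 3.66, 5.67, 1.03
  Negative values: -3.68, -2.17
Step 2: mu+(X) = mu(P) = sum of positive atom values = 13.31
Step 3: mu-(X) = -mu(N) = sum of |negative atom values| = 5.85
Step 4: |mu|(X) = mu+(X) + mu-(X) = 13.31 + 5.85 = 19.16


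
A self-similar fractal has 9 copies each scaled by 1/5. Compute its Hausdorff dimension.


For a self-similar set with N copies scaled by 1/r:
dim_H = log(N)/log(r) = log(9)/log(5)
= 2.197225/1.609438
= 1.365212


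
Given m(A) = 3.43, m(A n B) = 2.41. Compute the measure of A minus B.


m(A \ B) = m(A) - m(A n B)
= 3.43 - 2.41
= 1.02


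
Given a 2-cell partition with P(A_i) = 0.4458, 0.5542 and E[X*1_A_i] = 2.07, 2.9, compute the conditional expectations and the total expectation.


For each cell A_i: E[X|A_i] = E[X*1_A_i] / P(A_i)
Step 1: E[X|A_1] = 2.07 / 0.4458 = 4.643338
Step 2: E[X|A_2] = 2.9 / 0.5542 = 5.232768
Verification: E[X] = sum E[X*1_A_i] = 2.07 + 2.9 = 4.97


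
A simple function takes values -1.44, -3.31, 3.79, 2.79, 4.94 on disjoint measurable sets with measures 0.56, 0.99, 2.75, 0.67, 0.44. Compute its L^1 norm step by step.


Step 1: Compute |f_i|^1 for each value:
  |-1.44|^1 = 1.44
  |-3.31|^1 = 3.31
  |3.79|^1 = 3.79
  |2.79|^1 = 2.79
  |4.94|^1 = 4.94
Step 2: Multiply by measures and sum:
  1.44 * 0.56 = 0.8064
  3.31 * 0.99 = 3.2769
  3.79 * 2.75 = 10.4225
  2.79 * 0.67 = 1.8693
  4.94 * 0.44 = 2.1736
Sum = 0.8064 + 3.2769 + 10.4225 + 1.8693 + 2.1736 = 18.5487
Step 3: Take the p-th root:
||f||_1 = (18.5487)^(1/1) = 18.5487


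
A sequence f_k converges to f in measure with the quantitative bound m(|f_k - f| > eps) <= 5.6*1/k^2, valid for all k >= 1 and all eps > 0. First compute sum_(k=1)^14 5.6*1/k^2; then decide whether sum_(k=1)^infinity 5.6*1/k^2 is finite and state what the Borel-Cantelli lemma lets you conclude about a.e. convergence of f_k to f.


Step 1: List the terms 5.6*1/k^2 for k = 1 to 14:
  k=1: 5.6
  k=2: 1.4
  k=3: 0.622222
  k=4: 0.35
  k=5: 0.224
  k=6: 0.155556
  k=7: 0.114286
  k=8: 0.0875
  k=9: 0.069136
  k=10: 0.056
  k=11: 0.046281
  k=12: 0.038889
  k=13: 0.033136
  k=14: 0.028571
Step 2: Partial sum = 5.6 + 1.4 + 0.622222 + 0.35 + 0.224 + 0.155556 + 0.114286 + 0.0875 + 0.069136 + 0.056 + 0.046281 + 0.038889 + 0.033136 + 0.028571
     = 8.825577
Step 3: The full series sum_(k>=1) 5.6*1/k^2 converges (p-series with p = 2 > 1; a constant multiple of a convergent series converges).
Step 4: Fix eps > 0. Since sum_k m(|f_k - f| > eps) < infinity, the Borel-Cantelli lemma gives
        m(limsup_k {|f_k - f| > eps}) = 0, i.e. for a.e. x, |f_k(x) - f(x)| <= eps for all large k.
        Applying this with eps = 1/j for j = 1, 2, ... and intersecting the countably many full-measure sets,
        for a.e. x we get limsup_k |f_k(x) - f(x)| <= 1/j for every j, hence f_k -> f almost everywhere.
Conclusion: series converges; Borel-Cantelli yields f_k -> f a.e.


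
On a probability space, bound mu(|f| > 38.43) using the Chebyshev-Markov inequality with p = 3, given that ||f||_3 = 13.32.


Chebyshev/Markov inequality: mu(|f| > eps) <= (||f||_p / eps)^p
Step 1: ||f||_3 / eps = 13.32 / 38.43 = 0.346604
Step 2: Raise to power p = 3:
  (0.346604)^3 = 0.041639
Step 3: Therefore mu(|f| > 38.43) <= 0.041639


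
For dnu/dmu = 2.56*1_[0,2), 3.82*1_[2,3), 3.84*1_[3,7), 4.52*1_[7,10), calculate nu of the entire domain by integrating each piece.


Integrate each piece of the Radon-Nikodym derivative:
Step 1: integral_0^2 2.56 dx = 2.56*(2-0) = 2.56*2 = 5.12
Step 2: integral_2^3 3.82 dx = 3.82*(3-2) = 3.82*1 = 3.82
Step 3: integral_3^7 3.84 dx = 3.84*(7-3) = 3.84*4 = 15.36
Step 4: integral_7^10 4.52 dx = 4.52*(10-7) = 4.52*3 = 13.56
Total: 5.12 + 3.82 + 15.36 + 13.56 = 37.86


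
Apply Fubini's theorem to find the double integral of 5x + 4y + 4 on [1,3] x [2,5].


By Fubini, integrate in x first, then y.
Step 1: Fix y, integrate over x in [1,3]:
  integral(5x + 4y + 4, x=1..3)
  = 5*(3^2 - 1^2)/2 + (4y + 4)*(3 - 1)
  = 20 + (4y + 4)*2
  = 20 + 8y + 8
  = 28 + 8y
Step 2: Integrate over y in [2,5]:
  integral(28 + 8y, y=2..5)
  = 28*3 + 8*(5^2 - 2^2)/2
  = 84 + 84
  = 168


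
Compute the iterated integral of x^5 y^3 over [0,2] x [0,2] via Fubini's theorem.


By Fubini's theorem, the double integral factors as a product of single integrals:
Step 1: integral_0^2 x^5 dx = [x^6/6] from 0 to 2
     = 2^6/6 = 10.666667
Step 2: integral_0^2 y^3 dy = [y^4/4] from 0 to 2
     = 2^4/4 = 4
Step 3: Double integral = 10.666667 * 4 = 42.666667


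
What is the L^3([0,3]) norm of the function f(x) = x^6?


Step 1: ||f||_3 = (integral_0^3 |x^6|^3 dx)^(1/3)
     = (integral_0^3 x^18 dx)^(1/3)
Step 2: integral_0^3 x^18 dx = [x^19/(19)] from 0 to 3 = 3^19/19
     = 1162261467/19 = 6.117166e+07
Step 3: ||f||_3 = (6.117166e+07)^(1/3) = 394.018621


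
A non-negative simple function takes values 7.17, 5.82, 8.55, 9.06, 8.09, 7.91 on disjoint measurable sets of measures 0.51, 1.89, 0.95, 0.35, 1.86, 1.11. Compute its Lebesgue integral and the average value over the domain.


Step 1: Integral = sum(value_i * measure_i)
= 7.17*0.51 + 5.82*1.89 + 8.55*0.95 + 9.06*0.35 + 8.09*1.86 + 7.91*1.11
= 3.6567 + 10.9998 + 8.1225 + 3.171 + 15.0474 + 8.7801
= 49.7775
Step 2: Total measure of domain = 0.51 + 1.89 + 0.95 + 0.35 + 1.86 + 1.11 = 6.67
Step 3: Average value = 49.7775 / 6.67 = 7.462894


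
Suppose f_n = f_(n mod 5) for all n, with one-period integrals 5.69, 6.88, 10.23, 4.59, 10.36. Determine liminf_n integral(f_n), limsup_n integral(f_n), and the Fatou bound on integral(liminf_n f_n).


The sequence (integral(f_n)) is periodic with period 5, repeating the values 5.69, 6.88, 10.23, 4.59, 10.36 indefinitely.
Step 1: For a periodic sequence, every tail (a_m, a_(m+1), ...) contains all 5 period values infinitely often.
Step 2: Hence inf of every tail = min of the period values = min(5.69, 6.88, 10.23, 4.59, 10.36) = 4.59.
        liminf_n integral(f_n) = sup over m of (inf of tail from m) = 4.59.
Step 3: Similarly sup of every tail = max of the period values = 10.36.
        limsup_n integral(f_n) = 10.36.
Step 4: Fatou's lemma: integral(liminf_n f_n) <= liminf_n integral(f_n) = 4.59.
        So the integral of the pointwise liminf is at most 4.59.


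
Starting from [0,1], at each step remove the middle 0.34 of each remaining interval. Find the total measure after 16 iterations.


Step 1: At each step, fraction remaining = 1 - 0.34 = 0.66
Step 2: After 16 steps, measure = (0.66)^16
Result = 0.001296


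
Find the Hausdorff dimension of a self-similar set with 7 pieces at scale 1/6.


For a self-similar set with N copies scaled by 1/r:
dim_H = log(N)/log(r) = log(7)/log(6)
= 1.94591/1.791759
= 1.086033


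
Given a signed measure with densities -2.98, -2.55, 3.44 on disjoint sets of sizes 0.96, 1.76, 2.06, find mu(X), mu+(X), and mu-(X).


Step 1: Compute signed measure on each set:
  Set 1: -2.98 * 0.96 = -2.8608
  Set 2: -2.55 * 1.76 = -4.488
  Set 3: 3.44 * 2.06 = 7.0864
Step 2: Total signed measure = (-2.8608) + (-4.488) + (7.0864)
     = -0.2624
Step 3: Positive part mu+(X) = sum of positive contributions = 7.0864
Step 4: Negative part mu-(X) = |sum of negative contributions| = 7.3488


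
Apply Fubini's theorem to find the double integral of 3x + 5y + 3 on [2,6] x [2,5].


By Fubini, integrate in x first, then y.
Step 1: Fix y, integrate over x in [2,6]:
  integral(3x + 5y + 3, x=2..6)
  = 3*(6^2 - 2^2)/2 + (5y + 3)*(6 - 2)
  = 48 + (5y + 3)*4
  = 48 + 20y + 12
  = 60 + 20y
Step 2: Integrate over y in [2,5]:
  integral(60 + 20y, y=2..5)
  = 60*3 + 20*(5^2 - 2^2)/2
  = 180 + 210
  = 390


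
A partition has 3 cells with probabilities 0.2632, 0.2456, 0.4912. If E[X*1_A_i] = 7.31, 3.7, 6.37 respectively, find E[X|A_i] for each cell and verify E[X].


For each cell A_i: E[X|A_i] = E[X*1_A_i] / P(A_i)
Step 1: E[X|A_1] = 7.31 / 0.2632 = 27.773556
Step 2: E[X|A_2] = 3.7 / 0.2456 = 15.065147
Step 3: E[X|A_3] = 6.37 / 0.4912 = 12.968241
Verification: E[X] = sum E[X*1_A_i] = 7.31 + 3.7 + 6.37 = 17.38


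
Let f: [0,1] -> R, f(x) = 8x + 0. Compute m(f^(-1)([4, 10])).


f^(-1)([4, 10]) = {x : 4 <= 8x + 0 <= 10}
Solving: (4 - 0)/8 <= x <= (10 - 0)/8
= [0.5, 1.25]
Intersecting with [0,1]: [0.5, 1]
Measure = 1 - 0.5 = 0.5


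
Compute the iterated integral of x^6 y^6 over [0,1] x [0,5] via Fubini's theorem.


By Fubini's theorem, the double integral factors as a product of single integrals:
Step 1: integral_0^1 x^6 dx = [x^7/7] from 0 to 1
     = 1^7/7 = 0.142857
Step 2: integral_0^5 y^6 dy = [y^7/7] from 0 to 5
     = 5^7/7 = 11160.714286
Step 3: Double integral = 0.142857 * 11160.714286 = 1594.387755


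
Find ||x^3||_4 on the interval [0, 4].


Step 1: ||f||_4 = (integral_0^4 |x^3|^4 dx)^(1/4)
     = (integral_0^4 x^12 dx)^(1/4)
Step 2: integral_0^4 x^12 dx = [x^13/(13)] from 0 to 4 = 4^13/13
     = 67108864/13 = 5.162220e+06
Step 3: ||f||_4 = (5.162220e+06)^(1/4) = 47.666047


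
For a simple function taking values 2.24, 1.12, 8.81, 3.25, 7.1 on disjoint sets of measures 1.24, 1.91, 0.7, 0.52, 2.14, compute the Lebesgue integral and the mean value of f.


Step 1: Integral = sum(value_i * measure_i)
= 2.24*1.24 + 1.12*1.91 + 8.81*0.7 + 3.25*0.52 + 7.1*2.14
= 2.7776 + 2.1392 + 6.167 + 1.69 + 15.194
= 27.9678
Step 2: Total measure of domain = 1.24 + 1.91 + 0.7 + 0.52 + 2.14 = 6.51
Step 3: Average value = 27.9678 / 6.51 = 4.296129


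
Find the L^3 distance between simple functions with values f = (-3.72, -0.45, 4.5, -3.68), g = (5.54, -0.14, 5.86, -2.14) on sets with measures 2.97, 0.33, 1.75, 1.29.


Step 1: Compute differences f_i - g_i:
  -3.72 - 5.54 = -9.26
  -0.45 - -0.14 = -0.31
  4.5 - 5.86 = -1.36
  -3.68 - -2.14 = -1.54
Step 2: Compute |diff|^3 * measure for each set:
  |-9.26|^3 * 2.97 = 794.022776 * 2.97 = 2358.247645
  |-0.31|^3 * 0.33 = 0.029791 * 0.33 = 0.009831
  |-1.36|^3 * 1.75 = 2.515456 * 1.75 = 4.402048
  |-1.54|^3 * 1.29 = 3.652264 * 1.29 = 4.711421
Step 3: Sum = 2367.370944
Step 4: ||f-g||_3 = (2367.370944)^(1/3) = 13.327707


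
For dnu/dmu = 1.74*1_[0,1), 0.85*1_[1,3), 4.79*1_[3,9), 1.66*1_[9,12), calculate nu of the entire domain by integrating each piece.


Integrate each piece of the Radon-Nikodym derivative:
Step 1: integral_0^1 1.74 dx = 1.74*(1-0) = 1.74*1 = 1.74
Step 2: integral_1^3 0.85 dx = 0.85*(3-1) = 0.85*2 = 1.7
Step 3: integral_3^9 4.79 dx = 4.79*(9-3) = 4.79*6 = 28.74
Step 4: integral_9^12 1.66 dx = 1.66*(12-9) = 1.66*3 = 4.98
Total: 1.74 + 1.7 + 28.74 + 4.98 = 37.16


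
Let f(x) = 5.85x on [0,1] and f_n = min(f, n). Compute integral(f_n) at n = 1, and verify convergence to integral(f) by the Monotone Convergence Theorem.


f(x) = 5.85x on [0,1]; f_n(x) = min(5.85x, n). At n = 1:
Step 1: f(x) reaches 1 at x = 1/5.85 = 0.17094
Step 2: integral(f_1) = integral(5.85x, 0, 0.17094) + integral(1, 0.17094, 1)
       = 5.85*0.17094^2/2 + 1*(1 - 0.17094)
       = 0.08547 + 0.82906
       = 0.91453
Step 3: As n -> infinity, f_n increases to f, so by MCT integral(f_n) -> integral(f) = 5.85/2 = 2.925.
Convergence: integral(f_1) = 0.91453 -> 2.925 as n -> infinity


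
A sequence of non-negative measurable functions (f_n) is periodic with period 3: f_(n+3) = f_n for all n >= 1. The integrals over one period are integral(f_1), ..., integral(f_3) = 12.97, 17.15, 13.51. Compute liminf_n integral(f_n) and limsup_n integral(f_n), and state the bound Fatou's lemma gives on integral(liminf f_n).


The sequence (integral(f_n)) is periodic with period 3, repeating the values 12.97, 17.15, 13.51 indefinitely.
Step 1: For a periodic sequence, every tail (a_m, a_(m+1), ...) contains all 3 period values infinitely often.
Step 2: Hence inf of every tail = min of the period values = min(12.97, 17.15, 13.51) = 12.97.
        liminf_n integral(f_n) = sup over m of (inf of tail from m) = 12.97.
Step 3: Similarly sup of every tail = max of the period values = 17.15.
        limsup_n integral(f_n) = 17.15.
Step 4: Fatou's lemma: integral(liminf_n f_n) <= liminf_n integral(f_n) = 12.97.
        So the integral of the pointwise liminf is at most 12.97.


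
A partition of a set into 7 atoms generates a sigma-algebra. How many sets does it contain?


Each element of the sigma-algebra is a union of some subset of the 7 atoms.
The number of such subsets is 2^7 = 128.


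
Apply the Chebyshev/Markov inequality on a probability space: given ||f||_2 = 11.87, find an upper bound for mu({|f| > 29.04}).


Chebyshev/Markov inequality: mu(|f| > eps) <= (||f||_p / eps)^p
Step 1: ||f||_2 / eps = 11.87 / 29.04 = 0.408747
Step 2: Raise to power p = 2:
  (0.408747)^2 = 0.167074
Step 3: Therefore mu(|f| > 29.04) <= 0.167074


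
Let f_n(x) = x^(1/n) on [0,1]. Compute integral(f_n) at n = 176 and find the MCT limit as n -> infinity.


At n = 176: f_176(x) = x^(1/176).
Step 1: integral(x^(1/176), 0, 1) = [x^(1/176+1) / (1/176+1)] from 0 to 1
     = 1 / (1/176 + 1) = 1 / ((176+1)/176) = 176/(176+1)
     = 176/177 = 0.99435
Step 2: As n -> infinity, f_n(x) = x^(1/n) -> 1 for x in (0,1], and f_n is increasing in n.
By MCT, lim_n integral(f_n) = integral(lim_n f_n) = integral(1, 0, 1) = 1.
Step 3: Verify convergence: 176/177 = 0.99435 -> 1


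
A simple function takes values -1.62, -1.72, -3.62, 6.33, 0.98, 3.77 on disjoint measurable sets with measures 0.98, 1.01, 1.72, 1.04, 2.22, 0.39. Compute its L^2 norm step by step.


Step 1: Compute |f_i|^2 for each value:
  |-1.62|^2 = 2.6244
  |-1.72|^2 = 2.9584
  |-3.62|^2 = 13.1044
  |6.33|^2 = 40.0689
  |0.98|^2 = 0.9604
  |3.77|^2 = 14.2129
Step 2: Multiply by measures and sum:
  2.6244 * 0.98 = 2.571912
  2.9584 * 1.01 = 2.987984
  13.1044 * 1.72 = 22.539568
  40.0689 * 1.04 = 41.671656
  0.9604 * 2.22 = 2.132088
  14.2129 * 0.39 = 5.543031
Sum = 2.571912 + 2.987984 + 22.539568 + 41.671656 + 2.132088 + 5.543031 = 77.446239
Step 3: Take the p-th root:
||f||_2 = (77.446239)^(1/2) = 8.800354


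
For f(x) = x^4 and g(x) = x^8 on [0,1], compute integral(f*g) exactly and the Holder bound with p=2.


Step 1: Exact integral of f*g = integral(x^12, 0, 1) = 1/13
     = 0.076923
Step 2: Holder bound with p=2, q=2:
  ||f||_p = (integral x^8 dx)^(1/2) = (1/9)^(1/2) = 0.333333
  ||g||_q = (integral x^16 dx)^(1/2) = (1/17)^(1/2) = 0.242536
Step 3: Holder bound = ||f||_p * ||g||_q = 0.333333 * 0.242536 = 0.080845
Verification: 0.076923 <= 0.080845 (Holder holds)


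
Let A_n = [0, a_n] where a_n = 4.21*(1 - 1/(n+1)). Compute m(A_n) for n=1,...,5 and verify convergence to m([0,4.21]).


By continuity of measure from below: if A_n increases to A, then m(A_n) -> m(A).
Here A = [0, 4.21], so m(A) = 4.21
Step 1: a_1 = 4.21*(1 - 1/2) = 2.105, m(A_1) = 2.105
Step 2: a_2 = 4.21*(1 - 1/3) = 2.8067, m(A_2) = 2.8067
Step 3: a_3 = 4.21*(1 - 1/4) = 3.1575, m(A_3) = 3.1575
Step 4: a_4 = 4.21*(1 - 1/5) = 3.368, m(A_4) = 3.368
Step 5: a_5 = 4.21*(1 - 1/6) = 3.5083, m(A_5) = 3.5083
Limit: m(A_n) -> m([0,4.21]) = 4.21


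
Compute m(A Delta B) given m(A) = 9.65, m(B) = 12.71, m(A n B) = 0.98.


m(A Delta B) = m(A) + m(B) - 2*m(A n B)
= 9.65 + 12.71 - 2*0.98
= 9.65 + 12.71 - 1.96
= 20.4


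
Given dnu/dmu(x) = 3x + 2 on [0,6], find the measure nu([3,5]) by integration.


nu(A) = integral_A (dnu/dmu) dmu = integral_3^5 (3x + 2) dx
Step 1: Antiderivative F(x) = (3/2)x^2 + 2x
Step 2: F(5) = (3/2)*5^2 + 2*5 = 37.5 + 10 = 47.5
Step 3: F(3) = (3/2)*3^2 + 2*3 = 13.5 + 6 = 19.5
Step 4: nu([3,5]) = F(5) - F(3) = 47.5 - 19.5 = 28


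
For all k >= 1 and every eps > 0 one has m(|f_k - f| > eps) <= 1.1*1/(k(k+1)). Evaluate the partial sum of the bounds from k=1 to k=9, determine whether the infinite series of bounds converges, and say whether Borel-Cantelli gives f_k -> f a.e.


Step 1: List the terms 1.1*1/(k(k+1)) for k = 1 to 9:
  k=1: 0.55
  k=2: 0.183333
  k=3: 0.091667
  k=4: 0.055
  k=5: 0.036667
  k=6: 0.02619
  k=7: 0.019643
  k=8: 0.015278
  k=9: 0.012222
Step 2: Partial sum = 0.55 + 0.183333 + 0.091667 + 0.055 + 0.036667 + 0.02619 + 0.019643 + 0.015278 + 0.012222
     = 0.99
Step 3: The full series sum_(k>=1) 1.1*1/(k(k+1)) converges (telescoping series sum 1/(k(k+1)) = 1; a constant multiple of a convergent series converges).
Step 4: Fix eps > 0. Since sum_k m(|f_k - f| > eps) < infinity, the Borel-Cantelli lemma gives
        m(limsup_k {|f_k - f| > eps}) = 0, i.e. for a.e. x, |f_k(x) - f(x)| <= eps for all large k.
        Applying this with eps = 1/j for j = 1, 2, ... and intersecting the countably many full-measure sets,
        for a.e. x we get limsup_k |f_k(x) - f(x)| <= 1/j for every j, hence f_k -> f almost everywhere.
Conclusion: series converges; Borel-Cantelli yields f_k -> f a.e.


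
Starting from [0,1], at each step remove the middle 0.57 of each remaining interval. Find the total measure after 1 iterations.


Step 1: At each step, fraction remaining = 1 - 0.57 = 0.43
Step 2: After 1 steps, measure = (0.43)^1
Step 3: Computing the power step by step:
  After step 1: 0.43
Result = 0.43


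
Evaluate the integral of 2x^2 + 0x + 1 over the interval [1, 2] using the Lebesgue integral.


The Lebesgue integral of a Riemann-integrable function agrees with the Riemann integral.
Antiderivative F(x) = (2/3)x^3 + (0/2)x^2 + 1x
F(2) = (2/3)*2^3 + (0/2)*2^2 + 1*2
     = (2/3)*8 + (0/2)*4 + 1*2
     = 5.333333 + 0.0 + 2
     = 7.333333
F(1) = 1.666667
Integral = F(2) - F(1) = 7.333333 - 1.666667 = 5.666667


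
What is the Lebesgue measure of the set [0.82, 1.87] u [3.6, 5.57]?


For pairwise disjoint intervals, m(union) = sum of lengths.
= (1.87 - 0.82) + (5.57 - 3.6)
= 1.05 + 1.97
= 3.02


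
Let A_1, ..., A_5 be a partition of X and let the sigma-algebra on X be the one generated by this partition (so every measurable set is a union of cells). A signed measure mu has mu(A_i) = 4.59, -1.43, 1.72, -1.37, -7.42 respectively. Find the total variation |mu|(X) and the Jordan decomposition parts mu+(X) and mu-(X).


Step 1: Every measurable set is a union of atoms (the cells / points), so a Hahn decomposition is
  obtained by grouping atoms by sign: P = union of atoms with mu > 0, N = union of the remaining atoms.
  Atoms in P (indices): 1, 3;  atoms in N (indices): 2, 4, 5
  Positive values: 4.59, 1.72
  Negative values: -1.43, -1.37, -7.42
Step 2: mu+(X) = mu(P) = sum of positive atom values = 6.31
Step 3: mu-(X) = -mu(N) = sum of |negative atom values| = 10.22
Step 4: |mu|(X) = mu+(X) + mu-(X) = 6.31 + 10.22 = 16.53


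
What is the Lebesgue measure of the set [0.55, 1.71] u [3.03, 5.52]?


For pairwise disjoint intervals, m(union) = sum of lengths.
= (1.71 - 0.55) + (5.52 - 3.03)
= 1.16 + 2.49
= 3.65


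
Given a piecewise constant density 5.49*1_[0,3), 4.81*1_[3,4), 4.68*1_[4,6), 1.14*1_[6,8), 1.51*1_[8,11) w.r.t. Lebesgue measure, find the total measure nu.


Integrate each piece of the Radon-Nikodym derivative:
Step 1: integral_0^3 5.49 dx = 5.49*(3-0) = 5.49*3 = 16.47
Step 2: integral_3^4 4.81 dx = 4.81*(4-3) = 4.81*1 = 4.81
Step 3: integral_4^6 4.68 dx = 4.68*(6-4) = 4.68*2 = 9.36
Step 4: integral_6^8 1.14 dx = 1.14*(8-6) = 1.14*2 = 2.28
Step 5: integral_8^11 1.51 dx = 1.51*(11-8) = 1.51*3 = 4.53
Total: 16.47 + 4.81 + 9.36 + 2.28 + 4.53 = 37.45


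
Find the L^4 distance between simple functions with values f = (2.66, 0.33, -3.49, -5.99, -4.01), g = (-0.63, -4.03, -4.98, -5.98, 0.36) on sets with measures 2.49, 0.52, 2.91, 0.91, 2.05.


Step 1: Compute differences f_i - g_i:
  2.66 - -0.63 = 3.29
  0.33 - -4.03 = 4.36
  -3.49 - -4.98 = 1.49
  -5.99 - -5.98 = -0.01
  -4.01 - 0.36 = -4.37
Step 2: Compute |diff|^4 * measure for each set:
  |3.29|^4 * 2.49 = 117.161141 * 2.49 = 291.731241
  |4.36|^4 * 0.52 = 361.364892 * 0.52 = 187.909744
  |1.49|^4 * 2.91 = 4.928844 * 2.91 = 14.342936
  |-0.01|^4 * 0.91 = 1.000000e-08 * 0.91 = 9.100000e-09
  |-4.37|^4 * 2.05 = 364.69159 * 2.05 = 747.617759
Step 3: Sum = 1241.601679
Step 4: ||f-g||_4 = (1241.601679)^(1/4) = 5.936023


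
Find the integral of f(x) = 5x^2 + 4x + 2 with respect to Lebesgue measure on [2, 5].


The Lebesgue integral of a Riemann-integrable function agrees with the Riemann integral.
Antiderivative F(x) = (5/3)x^3 + (4/2)x^2 + 2x
F(5) = (5/3)*5^3 + (4/2)*5^2 + 2*5
     = (5/3)*125 + (4/2)*25 + 2*5
     = 208.333333 + 50 + 10
     = 268.333333
F(2) = 25.333333
Integral = F(5) - F(2) = 268.333333 - 25.333333 = 243


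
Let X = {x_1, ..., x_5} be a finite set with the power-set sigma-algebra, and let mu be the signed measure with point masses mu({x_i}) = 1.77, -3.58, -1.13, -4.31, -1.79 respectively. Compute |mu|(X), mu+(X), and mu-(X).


Step 1: Every measurable set is a union of atoms (the cells / points), so a Hahn decomposition is
  obtained by grouping atoms by sign: P = union of atoms with mu > 0, N = union of the remaining atoms.
  Atoms in P (indices): 1;  atoms in N (indices): 2, 3, 4, 5
  Positive values: 1.77
  Negative values: -3.58, -1.13, -4.31, -1.79
Step 2: mu+(X) = mu(P) = sum of positive atom values = 1.77
Step 3: mu-(X) = -mu(N) = sum of |negative atom values| = 10.81
Step 4: |mu|(X) = mu+(X) + mu-(X) = 1.77 + 10.81 = 12.58


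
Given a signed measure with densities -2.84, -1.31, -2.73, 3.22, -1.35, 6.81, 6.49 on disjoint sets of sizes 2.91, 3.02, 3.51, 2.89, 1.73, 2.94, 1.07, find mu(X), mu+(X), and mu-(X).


Step 1: Compute signed measure on each set:
  Set 1: -2.84 * 2.91 = -8.2644
  Set 2: -1.31 * 3.02 = -3.9562
  Set 3: -2.73 * 3.51 = -9.5823
  Set 4: 3.22 * 2.89 = 9.3058
  Set 5: -1.35 * 1.73 = -2.3355
  Set 6: 6.81 * 2.94 = 20.0214
  Set 7: 6.49 * 1.07 = 6.9443
Step 2: Total signed measure = (-8.2644) + (-3.9562) + (-9.5823) + (9.3058) + (-2.3355) + (20.0214) + (6.9443)
     = 12.1331
Step 3: Positive part mu+(X) = sum of positive contributions = 36.2715
Step 4: Negative part mu-(X) = |sum of negative contributions| = 24.1384


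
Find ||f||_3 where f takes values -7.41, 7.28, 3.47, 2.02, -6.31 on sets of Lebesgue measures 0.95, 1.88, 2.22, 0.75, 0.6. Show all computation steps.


Step 1: Compute |f_i|^3 for each value:
  |-7.41|^3 = 406.869021
  |7.28|^3 = 385.828352
  |3.47|^3 = 41.781923
  |2.02|^3 = 8.242408
  |-6.31|^3 = 251.239591
Step 2: Multiply by measures and sum:
  406.869021 * 0.95 = 386.52557
  385.828352 * 1.88 = 725.357302
  41.781923 * 2.22 = 92.755869
  8.242408 * 0.75 = 6.181806
  251.239591 * 0.6 = 150.743755
Sum = 386.52557 + 725.357302 + 92.755869 + 6.181806 + 150.743755 = 1361.564301
Step 3: Take the p-th root:
||f||_3 = (1361.564301)^(1/3) = 11.083563


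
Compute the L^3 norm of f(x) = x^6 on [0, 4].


Step 1: ||f||_3 = (integral_0^4 |x^6|^3 dx)^(1/3)
     = (integral_0^4 x^18 dx)^(1/3)
Step 2: integral_0^4 x^18 dx = [x^19/(19)] from 0 to 4 = 4^19/19
     = 274877906944/19 = 1.446726e+10
Step 3: ||f||_3 = (1.446726e+10)^(1/3) = 2436.662679


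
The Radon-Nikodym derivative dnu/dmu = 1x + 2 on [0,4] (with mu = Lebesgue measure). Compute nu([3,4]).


nu(A) = integral_A (dnu/dmu) dmu = integral_3^4 (1x + 2) dx
Step 1: Antiderivative F(x) = (1/2)x^2 + 2x
Step 2: F(4) = (1/2)*4^2 + 2*4 = 8 + 8 = 16
Step 3: F(3) = (1/2)*3^2 + 2*3 = 4.5 + 6 = 10.5
Step 4: nu([3,4]) = F(4) - F(3) = 16 - 10.5 = 5.5


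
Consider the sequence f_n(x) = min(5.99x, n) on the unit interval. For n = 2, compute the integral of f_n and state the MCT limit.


f(x) = 5.99x on [0,1]; f_n(x) = min(5.99x, n). At n = 2:
Step 1: f(x) reaches 2 at x = 2/5.99 = 0.33389
Step 2: integral(f_2) = integral(5.99x, 0, 0.33389) + integral(2, 0.33389, 1)
       = 5.99*0.33389^2/2 + 2*(1 - 0.33389)
       = 0.33389 + 1.33222
       = 1.66611
Step 3: As n -> infinity, f_n increases to f, so by MCT integral(f_n) -> integral(f) = 5.99/2 = 2.995.
Convergence: integral(f_2) = 1.66611 -> 2.995 as n -> infinity


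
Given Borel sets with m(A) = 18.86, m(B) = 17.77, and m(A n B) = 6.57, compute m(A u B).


By inclusion-exclusion: m(A u B) = m(A) + m(B) - m(A n B)
= 18.86 + 17.77 - 6.57
= 30.06


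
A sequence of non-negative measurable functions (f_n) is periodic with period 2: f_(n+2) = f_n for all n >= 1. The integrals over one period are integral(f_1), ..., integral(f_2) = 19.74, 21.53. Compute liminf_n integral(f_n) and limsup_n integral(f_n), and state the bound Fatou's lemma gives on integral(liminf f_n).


The sequence (integral(f_n)) is periodic with period 2, repeating the values 19.74, 21.53 indefinitely.
Step 1: For a periodic sequence, every tail (a_m, a_(m+1), ...) contains all 2 period values infinitely often.
Step 2: Hence inf of every tail = min of the period values = min(19.74, 21.53) = 19.74.
        liminf_n integral(f_n) = sup over m of (inf of tail from m) = 19.74.
Step 3: Similarly sup of every tail = max of the period values = 21.53.
        limsup_n integral(f_n) = 21.53.
Step 4: Fatou's lemma: integral(liminf_n f_n) <= liminf_n integral(f_n) = 19.74.
        So the integral of the pointwise liminf is at most 19.74.


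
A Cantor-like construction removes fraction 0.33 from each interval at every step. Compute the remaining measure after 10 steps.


Step 1: At each step, fraction remaining = 1 - 0.33 = 0.67
Step 2: After 10 steps, measure = (0.67)^10
Result = 0.018228


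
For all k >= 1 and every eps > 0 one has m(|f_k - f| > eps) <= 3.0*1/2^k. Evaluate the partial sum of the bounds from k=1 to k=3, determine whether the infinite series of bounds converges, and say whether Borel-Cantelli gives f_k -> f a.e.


Step 1: List the terms 3.0*1/2^k for k = 1 to 3:
  k=1: 1.5
  k=2: 0.75
  k=3: 0.375
Step 2: Partial sum = 1.5 + 0.75 + 0.375
     = 2.625
Step 3: The full series sum_(k>=1) 3.0*1/2^k converges (geometric series with ratio 1/2 < 1; a constant multiple of a convergent series converges).
Step 4: Fix eps > 0. Since sum_k m(|f_k - f| > eps) < infinity, the Borel-Cantelli lemma gives
        m(limsup_k {|f_k - f| > eps}) = 0, i.e. for a.e. x, |f_k(x) - f(x)| <= eps for all large k.
        Applying this with eps = 1/j for j = 1, 2, ... and intersecting the countably many full-measure sets,
        for a.e. x we get limsup_k |f_k(x) - f(x)| <= 1/j for every j, hence f_k -> f almost everywhere.
Conclusion: series converges; Borel-Cantelli yields f_k -> f a.e.


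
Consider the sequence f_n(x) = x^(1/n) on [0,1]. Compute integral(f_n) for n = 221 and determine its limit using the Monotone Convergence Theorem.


At n = 221: f_221(x) = x^(1/221).
Step 1: integral(x^(1/221), 0, 1) = [x^(1/221+1) / (1/221+1)] from 0 to 1
     = 1 / (1/221 + 1) = 1 / ((221+1)/221) = 221/(221+1)
     = 221/222 = 0.995495
Step 2: As n -> infinity, f_n(x) = x^(1/n) -> 1 for x in (0,1], and f_n is increasing in n.
By MCT, lim_n integral(f_n) = integral(lim_n f_n) = integral(1, 0, 1) = 1.
Step 3: Verify convergence: 221/222 = 0.995495 -> 1
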